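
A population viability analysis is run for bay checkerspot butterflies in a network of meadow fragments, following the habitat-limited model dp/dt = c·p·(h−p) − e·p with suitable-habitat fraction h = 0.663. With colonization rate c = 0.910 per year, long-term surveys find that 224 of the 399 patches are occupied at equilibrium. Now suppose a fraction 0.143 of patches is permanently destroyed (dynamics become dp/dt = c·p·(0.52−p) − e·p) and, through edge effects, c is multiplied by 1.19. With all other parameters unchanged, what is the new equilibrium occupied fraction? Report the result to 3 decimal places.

0.435

Observed p* = 224/399 = 0.56140.
Balance c(h−p*) = e gives e = 0.910×(0.663 − 0.56140) = 0.09246.
New p* = 0.52 − e/c = 0.52 − 0.09246/1.08290 = 0.43462.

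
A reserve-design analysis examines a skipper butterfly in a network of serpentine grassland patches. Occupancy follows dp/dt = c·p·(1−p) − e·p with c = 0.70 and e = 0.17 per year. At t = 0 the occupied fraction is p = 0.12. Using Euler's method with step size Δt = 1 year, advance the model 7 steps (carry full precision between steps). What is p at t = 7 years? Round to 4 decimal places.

0.6754

Update rule: p ← p + [c·p·(1−p) − e·p]·Δt with Δt = 1.
step 1: Δp = +0.05352, p = 0.17352
step 2: Δp = +0.07089, p = 0.24441
step 3: Δp = +0.08772, p = 0.33213
step 4: Δp = +0.09881, p = 0.43094
step 5: Δp = +0.09840, p = 0.52934
step 6: Δp = +0.08441, p = 0.61375
step 7: Δp = +0.06160, p = 0.67536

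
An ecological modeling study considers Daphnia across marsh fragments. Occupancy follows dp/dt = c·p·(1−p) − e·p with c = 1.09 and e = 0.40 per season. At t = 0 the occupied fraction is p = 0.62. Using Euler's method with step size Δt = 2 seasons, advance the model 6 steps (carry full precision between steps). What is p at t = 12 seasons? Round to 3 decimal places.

Update rule: p ← p + [c·p·(1−p) − e·p]·Δt with Δt = 2.
p: 0.62000 → 0.63761  (Δp = +0.01761)
p: 0.63761 → 0.63124  (Δp = -0.00637)
p: 0.63124 → 0.63370  (Δp = +0.00246)
p: 0.63370 → 0.63277  (Δp = -0.00093)
p: 0.63277 → 0.63312  (Δp = +0.00035)
p: 0.63312 → 0.63299  (Δp = -0.00013)

0.633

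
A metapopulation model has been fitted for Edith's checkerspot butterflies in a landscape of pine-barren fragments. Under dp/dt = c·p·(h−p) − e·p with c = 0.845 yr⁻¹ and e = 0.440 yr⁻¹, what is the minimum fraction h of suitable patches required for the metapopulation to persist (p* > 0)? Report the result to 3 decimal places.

p* = h − e/c is positive only when h > e/c.
h_min = e/c = 0.440/0.845 = 0.5207.

0.521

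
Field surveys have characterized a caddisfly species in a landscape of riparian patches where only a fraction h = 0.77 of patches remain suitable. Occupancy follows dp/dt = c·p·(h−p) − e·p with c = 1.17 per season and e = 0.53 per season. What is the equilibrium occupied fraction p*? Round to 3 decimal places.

0.317

Setting dp/dt = 0 and dividing by p* gives c·(h−p*) = e.
So p* = h − e/c = 0.77 − 0.53/1.17 = 0.77 − 0.4530 = 0.3170.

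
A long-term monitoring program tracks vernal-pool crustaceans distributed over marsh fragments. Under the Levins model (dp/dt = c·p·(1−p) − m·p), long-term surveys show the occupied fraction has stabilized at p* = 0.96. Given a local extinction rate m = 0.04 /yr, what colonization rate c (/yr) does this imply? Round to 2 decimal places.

1.00

At equilibrium c(1−p*) = m, so c = m/(1−p*).
c = 0.04/(1 − 0.96) = 0.04/0.0400 = 1.0000.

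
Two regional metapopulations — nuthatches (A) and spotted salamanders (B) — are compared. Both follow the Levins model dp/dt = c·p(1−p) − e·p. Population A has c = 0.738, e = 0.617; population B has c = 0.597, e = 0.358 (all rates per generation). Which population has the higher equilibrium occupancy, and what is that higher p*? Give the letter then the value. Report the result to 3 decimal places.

B, 0.400

A: p*_A = 1 − 0.617/0.738 = 0.1640.
B: p*_B = 1 − 0.358/0.597 = 0.4003.
B is higher at 0.4003.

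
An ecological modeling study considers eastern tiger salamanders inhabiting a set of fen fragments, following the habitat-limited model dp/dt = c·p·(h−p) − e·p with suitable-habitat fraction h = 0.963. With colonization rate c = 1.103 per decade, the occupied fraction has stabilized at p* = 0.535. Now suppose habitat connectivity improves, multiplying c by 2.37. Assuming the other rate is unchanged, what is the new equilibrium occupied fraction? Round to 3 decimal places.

Balance c(h−p*) = e gives e = 1.103×(0.963 − 0.53500) = 0.47208.
New p* = 0.963 − e/c = 0.963 − 0.47208/2.61411 = 0.78241.

0.782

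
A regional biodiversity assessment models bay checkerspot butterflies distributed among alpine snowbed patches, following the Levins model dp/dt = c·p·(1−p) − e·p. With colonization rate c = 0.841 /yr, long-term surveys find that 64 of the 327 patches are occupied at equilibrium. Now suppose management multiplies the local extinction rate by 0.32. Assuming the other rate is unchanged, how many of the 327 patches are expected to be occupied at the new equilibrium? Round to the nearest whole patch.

Observed p* = 64/327 = 0.19572.
Balance c(1−p*) = e gives e = 0.841×(1 − 0.19572) = 0.67640.
New p* = 1 − e/c = 1 − 0.21645/0.84100 = 0.74263.
Expected occupied = 327 × 0.74263 = 242.84 ≈ 243.

243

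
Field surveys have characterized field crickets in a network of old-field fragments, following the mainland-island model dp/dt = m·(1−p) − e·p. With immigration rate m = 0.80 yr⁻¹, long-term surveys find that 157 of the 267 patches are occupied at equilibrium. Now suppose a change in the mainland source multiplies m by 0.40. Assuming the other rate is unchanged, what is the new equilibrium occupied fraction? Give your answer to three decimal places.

0.363

Observed p* = 157/267 = 0.58801.
Balance m(1−p*) = e·p* gives e = m(1−p*)/p* = 0.80×0.41199/0.58801 = 0.56052.
New p* = m/(m+e) = 0.32000/(0.32000+0.56052) = 0.36342.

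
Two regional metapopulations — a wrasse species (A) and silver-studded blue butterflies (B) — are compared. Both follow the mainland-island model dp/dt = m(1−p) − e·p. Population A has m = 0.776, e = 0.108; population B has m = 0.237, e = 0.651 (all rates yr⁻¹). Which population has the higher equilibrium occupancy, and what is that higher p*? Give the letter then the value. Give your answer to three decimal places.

A: p*_A = m/(m+e) = 0.776/0.8840 = 0.8778.
B: p*_B = 0.237/0.8880 = 0.2669.
A is higher at 0.8778.

A, 0.878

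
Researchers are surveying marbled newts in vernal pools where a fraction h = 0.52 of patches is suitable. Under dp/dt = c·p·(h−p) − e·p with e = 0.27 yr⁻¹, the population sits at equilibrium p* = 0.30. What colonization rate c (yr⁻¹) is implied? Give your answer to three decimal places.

1.227

At equilibrium c(h−p*) = e, so c = e/(h−p*).
c = 0.27/(0.52 − 0.30) = 0.27/0.2200 = 1.2273.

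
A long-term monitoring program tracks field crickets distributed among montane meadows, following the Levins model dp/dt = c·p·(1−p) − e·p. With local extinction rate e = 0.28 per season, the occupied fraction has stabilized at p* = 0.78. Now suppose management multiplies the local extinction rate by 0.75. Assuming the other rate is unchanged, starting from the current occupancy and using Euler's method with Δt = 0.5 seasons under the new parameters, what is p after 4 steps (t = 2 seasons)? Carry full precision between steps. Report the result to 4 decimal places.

Balance c(1−p*) = e gives c = e/(1 − 0.78000) = 0.28/0.22000 = 1.27273.
Starting from p₀ = 0.78000; update p ← p + (dp/dt)·Δt with the new parameters.
step 1: Δp = +0.02730, p = 0.80730
step 2: Δp = +0.01423, p = 0.82153
step 3: Δp = +0.00704, p = 0.82857
step 4: Δp = +0.00339, p = 0.83196

0.8320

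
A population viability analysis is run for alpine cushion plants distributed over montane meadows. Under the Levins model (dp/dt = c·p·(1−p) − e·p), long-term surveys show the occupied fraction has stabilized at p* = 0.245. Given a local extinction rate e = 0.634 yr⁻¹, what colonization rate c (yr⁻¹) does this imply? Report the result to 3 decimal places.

At equilibrium c(1−p*) = e, so c = e/(1−p*).
c = 0.634/(1 − 0.245) = 0.634/0.7550 = 0.8397.

0.840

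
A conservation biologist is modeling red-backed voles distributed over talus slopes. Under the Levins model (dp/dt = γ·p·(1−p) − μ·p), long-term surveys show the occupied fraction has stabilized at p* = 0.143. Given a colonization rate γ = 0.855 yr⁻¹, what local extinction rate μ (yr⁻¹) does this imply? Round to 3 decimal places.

At equilibrium γ(1−p*) = μ.
μ = 0.855 × (1 − 0.143) = 0.855 × 0.8570 = 0.7327.

0.733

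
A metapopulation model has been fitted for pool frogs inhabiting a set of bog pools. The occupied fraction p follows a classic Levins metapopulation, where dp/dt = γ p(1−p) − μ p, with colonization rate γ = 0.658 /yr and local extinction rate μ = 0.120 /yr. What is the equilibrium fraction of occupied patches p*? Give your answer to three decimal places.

0.818

Setting dp/dt = 0 and dividing through by p* gives γ·(1−p*) = μ.
So p* = 1 − μ/γ = 1 − 0.120/0.658 = 1 − 0.1824 = 0.8176.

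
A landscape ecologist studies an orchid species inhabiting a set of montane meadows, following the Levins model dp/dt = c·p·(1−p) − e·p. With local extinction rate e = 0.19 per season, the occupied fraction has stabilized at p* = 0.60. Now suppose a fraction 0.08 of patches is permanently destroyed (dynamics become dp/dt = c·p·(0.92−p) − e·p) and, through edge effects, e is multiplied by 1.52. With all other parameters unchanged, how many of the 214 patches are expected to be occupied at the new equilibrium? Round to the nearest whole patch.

67

Balance c(1−p*) = e gives c = e/(1 − 0.60000) = 0.19/0.40000 = 0.47500.
New p* = 0.92 − e/c = 0.92 − 0.28880/0.47500 = 0.31200.
Expected occupied = 214 × 0.31200 = 66.77 ≈ 67.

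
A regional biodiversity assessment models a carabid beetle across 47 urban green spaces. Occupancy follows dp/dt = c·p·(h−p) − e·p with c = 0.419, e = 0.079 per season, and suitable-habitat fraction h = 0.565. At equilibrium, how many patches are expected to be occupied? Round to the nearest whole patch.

18

p* = h − e/c = 0.565 − 0.1885 = 0.3765.
Expected occupied patches = N × p* = 47 × 0.3765 = 17.69 ≈ 18.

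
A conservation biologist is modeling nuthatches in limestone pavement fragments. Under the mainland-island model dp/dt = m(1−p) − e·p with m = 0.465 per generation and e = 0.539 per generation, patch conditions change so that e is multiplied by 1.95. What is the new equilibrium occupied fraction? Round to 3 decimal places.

0.307

Before: p* = 0.465/(0.465+0.539) = 0.4631.
After: m = 0.465, e = 1.05105; p* = 0.465/1.5161 = 0.3067.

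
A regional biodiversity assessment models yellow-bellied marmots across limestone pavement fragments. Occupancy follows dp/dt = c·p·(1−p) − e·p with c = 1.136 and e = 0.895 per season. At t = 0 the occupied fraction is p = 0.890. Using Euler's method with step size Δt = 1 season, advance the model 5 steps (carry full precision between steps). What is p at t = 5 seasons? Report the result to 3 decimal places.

Update rule: p ← p + [c·p·(1−p) − e·p]·Δt with Δt = 1.
t = 1: p = 0.89000 + (-0.68534) = 0.20466
t = 2: p = 0.20466 + (+0.00174) = 0.20640
t = 3: p = 0.20640 + (+0.00135) = 0.20775
t = 4: p = 0.20775 + (+0.00104) = 0.20879
t = 5: p = 0.20879 + (+0.00080) = 0.20959

0.210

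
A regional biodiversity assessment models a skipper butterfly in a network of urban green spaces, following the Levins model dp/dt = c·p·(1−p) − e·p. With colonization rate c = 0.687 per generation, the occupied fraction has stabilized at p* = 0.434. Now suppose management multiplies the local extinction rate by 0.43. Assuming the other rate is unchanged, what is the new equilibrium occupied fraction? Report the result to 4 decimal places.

0.7566

Balance c(1−p*) = e gives e = 0.687×(1 − 0.43400) = 0.38884.
New p* = 1 − e/c = 1 − 0.16720/0.68700 = 0.75662.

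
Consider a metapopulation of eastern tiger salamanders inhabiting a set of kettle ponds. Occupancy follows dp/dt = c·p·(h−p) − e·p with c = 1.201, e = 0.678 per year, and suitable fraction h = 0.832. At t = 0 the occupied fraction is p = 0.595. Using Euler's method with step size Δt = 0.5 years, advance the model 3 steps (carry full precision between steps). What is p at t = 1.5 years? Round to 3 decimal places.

Update rule: p ← p + [c·p·(h−p) − e·p]·Δt with Δt = 0.5.
p: 0.59500 → 0.47797  (Δp = -0.11703)
p: 0.47797 → 0.41755  (Δp = -0.06042)
p: 0.41755 → 0.37992  (Δp = -0.03763)

0.380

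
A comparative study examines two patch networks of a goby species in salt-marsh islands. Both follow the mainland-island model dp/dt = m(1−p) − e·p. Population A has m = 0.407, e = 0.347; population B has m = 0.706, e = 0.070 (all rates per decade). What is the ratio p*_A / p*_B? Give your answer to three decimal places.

A: p*_A = m/(m+e) = 0.407/0.7540 = 0.5398.
B: p*_B = 0.706/0.7760 = 0.9098.
p*_A / p*_B = 0.5398/0.9098 = 0.5933.

0.593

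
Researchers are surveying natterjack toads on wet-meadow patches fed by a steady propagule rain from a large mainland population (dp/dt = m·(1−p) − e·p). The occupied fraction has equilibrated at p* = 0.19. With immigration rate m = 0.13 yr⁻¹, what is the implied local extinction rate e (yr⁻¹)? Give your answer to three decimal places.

0.554

At equilibrium m(1−p*) = e·p*, so e = m(1−p*)/p*.
e = 0.13 × 0.8100 / 0.19 = 0.5542.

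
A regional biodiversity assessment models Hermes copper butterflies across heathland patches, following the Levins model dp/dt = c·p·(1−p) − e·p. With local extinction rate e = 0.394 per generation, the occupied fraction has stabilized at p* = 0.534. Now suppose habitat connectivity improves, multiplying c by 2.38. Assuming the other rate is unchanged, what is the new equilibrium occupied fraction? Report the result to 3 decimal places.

0.804

Balance c(1−p*) = e gives c = e/(1 − 0.53400) = 0.394/0.46600 = 0.84549.
New p* = 1 − e/c = 1 − 0.39400/2.01227 = 0.80420.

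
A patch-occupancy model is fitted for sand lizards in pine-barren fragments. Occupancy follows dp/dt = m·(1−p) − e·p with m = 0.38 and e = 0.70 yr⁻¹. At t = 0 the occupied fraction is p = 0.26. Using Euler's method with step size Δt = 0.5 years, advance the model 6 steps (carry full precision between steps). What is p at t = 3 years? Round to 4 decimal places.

0.3510

Update rule: p ← p + [m·(1−p) − e·p]·Δt with Δt = 0.5.
p: 0.26000 → 0.30960  (Δp = +0.04960)
p: 0.30960 → 0.33242  (Δp = +0.02282)
p: 0.33242 → 0.34291  (Δp = +0.01050)
p: 0.34291 → 0.34774  (Δp = +0.00483)
p: 0.34774 → 0.34996  (Δp = +0.00222)
p: 0.34996 → 0.35098  (Δp = +0.00102)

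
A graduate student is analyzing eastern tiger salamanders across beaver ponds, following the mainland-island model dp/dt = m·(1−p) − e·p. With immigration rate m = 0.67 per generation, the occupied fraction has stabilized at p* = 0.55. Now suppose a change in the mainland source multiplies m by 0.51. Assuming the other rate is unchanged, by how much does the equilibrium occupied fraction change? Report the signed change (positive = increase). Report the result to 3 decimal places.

Balance m(1−p*) = e·p* gives e = m(1−p*)/p* = 0.67×0.45000/0.55000 = 0.54818.
New p* = m/(m+e) = 0.34170/(0.34170+0.54818) = 0.38398.
Δp* = 0.38398 − 0.55000 = -0.16602.

-0.166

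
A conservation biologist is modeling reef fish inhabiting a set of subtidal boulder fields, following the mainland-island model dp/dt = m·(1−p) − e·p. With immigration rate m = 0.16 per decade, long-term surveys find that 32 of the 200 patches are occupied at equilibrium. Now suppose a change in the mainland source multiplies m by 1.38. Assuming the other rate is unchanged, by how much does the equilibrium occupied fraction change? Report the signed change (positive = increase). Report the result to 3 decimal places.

Observed p* = 32/200 = 0.16000.
Balance m(1−p*) = e·p* gives e = m(1−p*)/p* = 0.16×0.84000/0.16000 = 0.84000.
New p* = m/(m+e) = 0.22080/(0.22080+0.84000) = 0.20814.
Δp* = 0.20814 − 0.16000 = +0.04814.

0.048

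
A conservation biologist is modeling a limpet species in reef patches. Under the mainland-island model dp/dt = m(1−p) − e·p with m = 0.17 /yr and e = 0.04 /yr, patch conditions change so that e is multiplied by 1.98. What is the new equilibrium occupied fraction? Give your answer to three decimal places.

0.682

Before: p* = 0.17/(0.17+0.04) = 0.8095.
After: m = 0.17, e = 0.0792; p* = 0.17/0.2492 = 0.6822.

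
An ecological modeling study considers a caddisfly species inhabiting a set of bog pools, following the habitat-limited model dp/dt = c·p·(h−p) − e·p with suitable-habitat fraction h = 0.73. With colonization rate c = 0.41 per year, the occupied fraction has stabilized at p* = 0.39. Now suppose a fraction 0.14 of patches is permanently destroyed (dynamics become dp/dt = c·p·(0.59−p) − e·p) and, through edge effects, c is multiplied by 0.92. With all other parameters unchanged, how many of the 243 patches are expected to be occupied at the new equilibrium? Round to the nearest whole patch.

54

Balance c(h−p*) = e gives e = 0.41×(0.73 − 0.39000) = 0.13940.
New p* = 0.59 − e/c = 0.59 − 0.13940/0.37720 = 0.22043.
Expected occupied = 243 × 0.22043 = 53.56 ≈ 54.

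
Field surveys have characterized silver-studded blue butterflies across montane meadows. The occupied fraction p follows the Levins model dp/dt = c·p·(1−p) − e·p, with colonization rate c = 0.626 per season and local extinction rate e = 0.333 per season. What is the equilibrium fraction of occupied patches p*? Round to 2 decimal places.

0.47

At equilibrium, colonization balances extinction: c·p*·(1−p*) = e·p*.
So p* = 1 − e/c = 1 − 0.333/0.626 = 1 − 0.5319 = 0.4681.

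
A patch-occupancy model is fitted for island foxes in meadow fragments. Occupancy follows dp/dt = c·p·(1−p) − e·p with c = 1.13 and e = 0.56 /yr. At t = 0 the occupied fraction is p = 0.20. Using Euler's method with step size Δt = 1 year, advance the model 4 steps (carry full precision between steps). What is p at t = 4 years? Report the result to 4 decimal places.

Update rule: p ← p + [c·p·(1−p) − e·p]·Δt with Δt = 1.
t = 1: p = 0.20000 + (+0.06880) = 0.26880
t = 2: p = 0.26880 + (+0.07157) = 0.34037
t = 3: p = 0.34037 + (+0.06310) = 0.40347
t = 4: p = 0.40347 + (+0.04603) = 0.44950

0.4495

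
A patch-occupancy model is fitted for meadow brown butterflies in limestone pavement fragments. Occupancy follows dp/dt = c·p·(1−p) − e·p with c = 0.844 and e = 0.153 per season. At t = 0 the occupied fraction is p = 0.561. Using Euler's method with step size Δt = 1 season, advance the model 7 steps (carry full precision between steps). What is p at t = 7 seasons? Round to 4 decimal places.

0.8185

Update rule: p ← p + [c·p·(1−p) − e·p]·Δt with Δt = 1.
step 1: Δp = +0.12203, p = 0.68303
step 2: Δp = +0.07822, p = 0.76125
step 3: Δp = +0.03692, p = 0.79817
step 4: Δp = +0.01384, p = 0.81202
step 5: Δp = +0.00460, p = 0.81661
step 6: Δp = +0.00145, p = 0.81806
step 7: Δp = +0.00045, p = 0.81852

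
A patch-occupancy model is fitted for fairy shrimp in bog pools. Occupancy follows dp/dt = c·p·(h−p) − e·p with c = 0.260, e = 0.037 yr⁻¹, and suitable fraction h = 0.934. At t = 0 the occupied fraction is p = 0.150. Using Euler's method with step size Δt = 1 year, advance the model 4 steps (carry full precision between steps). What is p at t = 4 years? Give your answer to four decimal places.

0.2681

Update rule: p ← p + [c·p·(h−p) − e·p]·Δt with Δt = 1.
step 1: Δp = +0.02503, p = 0.17503
step 2: Δp = +0.02806, p = 0.20309
step 3: Δp = +0.03108, p = 0.23417
step 4: Δp = +0.03394, p = 0.26811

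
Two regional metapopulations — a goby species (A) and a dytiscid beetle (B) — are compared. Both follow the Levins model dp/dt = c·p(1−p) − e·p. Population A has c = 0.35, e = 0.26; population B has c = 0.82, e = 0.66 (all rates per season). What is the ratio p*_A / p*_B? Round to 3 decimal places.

1.318

A: p*_A = 1 − 0.26/0.35 = 0.2571.
B: p*_B = 1 − 0.66/0.82 = 0.1951.
p*_A / p*_B = 0.2571/0.1951 = 1.3179.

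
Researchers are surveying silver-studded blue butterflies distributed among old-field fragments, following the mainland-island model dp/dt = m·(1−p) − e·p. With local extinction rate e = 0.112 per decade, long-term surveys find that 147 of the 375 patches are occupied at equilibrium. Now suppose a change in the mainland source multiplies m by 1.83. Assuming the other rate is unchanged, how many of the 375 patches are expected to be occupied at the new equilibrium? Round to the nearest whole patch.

Observed p* = 147/375 = 0.39200.
Balance m(1−p*) = e·p* gives m = e·p*/(1−p*) = 0.112×0.39200/0.60800 = 0.07221.
New p* = m/(m+e) = 0.13214/(0.13214+0.11200) = 0.54125.
Expected occupied = 375 × 0.54125 = 202.97 ≈ 203.

203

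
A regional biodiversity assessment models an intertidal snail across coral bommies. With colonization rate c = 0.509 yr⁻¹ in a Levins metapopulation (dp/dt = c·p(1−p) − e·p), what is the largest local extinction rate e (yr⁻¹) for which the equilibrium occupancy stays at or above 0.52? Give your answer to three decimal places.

0.244

1 − e/c ≥ 0.52 ⇒ e ≤ c(1 − 0.52) = 0.509 × 0.4800.
e_max = 0.2443.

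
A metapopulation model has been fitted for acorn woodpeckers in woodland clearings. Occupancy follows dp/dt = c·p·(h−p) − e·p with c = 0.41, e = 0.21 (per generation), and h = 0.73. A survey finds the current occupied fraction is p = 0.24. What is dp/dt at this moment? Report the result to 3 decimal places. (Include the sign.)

Colonization term: c·p·(h−p) = 0.41×0.24×0.4900 = 0.04822.
Extinction term: e·p = 0.05040.
dp/dt = 0.04822 − 0.05040 = -0.00218.

-0.002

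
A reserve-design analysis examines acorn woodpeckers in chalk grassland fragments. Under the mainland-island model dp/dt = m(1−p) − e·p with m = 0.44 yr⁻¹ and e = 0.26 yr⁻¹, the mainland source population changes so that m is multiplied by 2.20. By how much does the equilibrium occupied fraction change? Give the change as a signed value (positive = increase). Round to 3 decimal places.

0.160

Before: p* = 0.44/(0.44+0.26) = 0.6286.
After: m = 0.968, e = 0.26; p* = 0.968/1.2280 = 0.7883.
Δp* = 0.7883 − 0.6286 = +0.1597.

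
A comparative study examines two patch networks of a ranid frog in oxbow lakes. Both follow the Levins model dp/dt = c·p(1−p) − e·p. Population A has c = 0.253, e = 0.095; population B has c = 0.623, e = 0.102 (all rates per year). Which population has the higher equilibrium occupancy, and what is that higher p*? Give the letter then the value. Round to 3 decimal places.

A: p*_A = 1 − 0.095/0.253 = 0.6245.
B: p*_B = 1 − 0.102/0.623 = 0.8363.
B is higher at 0.8363.

B, 0.836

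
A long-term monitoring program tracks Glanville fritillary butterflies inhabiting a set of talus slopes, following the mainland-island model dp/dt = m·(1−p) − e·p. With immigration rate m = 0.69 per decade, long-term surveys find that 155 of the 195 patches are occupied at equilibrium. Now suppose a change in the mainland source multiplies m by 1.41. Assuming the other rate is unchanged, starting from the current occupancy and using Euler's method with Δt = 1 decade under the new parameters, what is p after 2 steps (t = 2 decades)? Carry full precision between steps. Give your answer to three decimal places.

0.844

Observed p* = 155/195 = 0.79487.
Balance m(1−p*) = e·p* gives e = m(1−p*)/p* = 0.69×0.20513/0.79487 = 0.17806.
Starting from p₀ = 0.79487; update p ← p + (dp/dt)·Δt with the new parameters.
  1  |  dp/dt·Δt = +0.058031  |  p_1 = 0.852903
  2  |  dp/dt·Δt = -0.008761  |  p_2 = 0.844142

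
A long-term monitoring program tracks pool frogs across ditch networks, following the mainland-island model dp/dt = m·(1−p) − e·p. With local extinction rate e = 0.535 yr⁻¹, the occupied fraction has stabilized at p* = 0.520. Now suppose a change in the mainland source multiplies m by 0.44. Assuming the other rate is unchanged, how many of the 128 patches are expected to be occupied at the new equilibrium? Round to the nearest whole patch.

41

Balance m(1−p*) = e·p* gives m = e·p*/(1−p*) = 0.535×0.52000/0.48000 = 0.57958.
New p* = m/(m+e) = 0.25502/(0.25502+0.53500) = 0.32280.
Expected occupied = 128 × 0.32280 = 41.32 ≈ 41.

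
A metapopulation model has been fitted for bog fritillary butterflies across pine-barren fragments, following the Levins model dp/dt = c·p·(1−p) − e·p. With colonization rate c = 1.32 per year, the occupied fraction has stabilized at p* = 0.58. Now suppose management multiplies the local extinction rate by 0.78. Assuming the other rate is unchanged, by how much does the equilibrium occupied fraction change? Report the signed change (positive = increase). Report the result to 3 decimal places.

0.092

Balance c(1−p*) = e gives e = 1.32×(1 − 0.58000) = 0.55440.
New p* = 1 − e/c = 1 − 0.43243/1.32000 = 0.67240.
Δp* = 0.67240 − 0.58000 = +0.09240.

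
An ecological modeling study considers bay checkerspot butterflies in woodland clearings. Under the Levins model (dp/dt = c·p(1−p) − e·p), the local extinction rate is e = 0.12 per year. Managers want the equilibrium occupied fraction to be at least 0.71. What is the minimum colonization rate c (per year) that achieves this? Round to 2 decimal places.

p* = 1 − e/c ≥ 0.71 requires e/c ≤ 0.2900, i.e. c ≥ e/0.2900.
c_min = 0.12/0.2900 = 0.4138.

0.41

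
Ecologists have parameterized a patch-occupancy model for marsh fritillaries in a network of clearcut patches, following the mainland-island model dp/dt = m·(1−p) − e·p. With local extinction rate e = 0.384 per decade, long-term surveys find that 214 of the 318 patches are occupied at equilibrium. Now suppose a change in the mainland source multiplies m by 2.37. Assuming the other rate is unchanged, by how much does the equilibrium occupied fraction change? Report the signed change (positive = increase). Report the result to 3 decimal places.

0.157

Observed p* = 214/318 = 0.67296.
Balance m(1−p*) = e·p* gives m = e·p*/(1−p*) = 0.384×0.67296/0.32704 = 0.79017.
New p* = m/(m+e) = 1.87270/(1.87270+0.38400) = 0.82984.
Δp* = 0.82984 − 0.67296 = +0.15688.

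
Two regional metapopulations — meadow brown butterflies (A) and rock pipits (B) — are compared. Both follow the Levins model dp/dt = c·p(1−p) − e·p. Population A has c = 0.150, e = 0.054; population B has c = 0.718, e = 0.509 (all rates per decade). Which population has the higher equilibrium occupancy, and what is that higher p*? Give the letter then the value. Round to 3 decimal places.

A, 0.640

A: p*_A = 1 − 0.054/0.150 = 0.6400.
B: p*_B = 1 − 0.509/0.718 = 0.2911.
A is higher at 0.6400.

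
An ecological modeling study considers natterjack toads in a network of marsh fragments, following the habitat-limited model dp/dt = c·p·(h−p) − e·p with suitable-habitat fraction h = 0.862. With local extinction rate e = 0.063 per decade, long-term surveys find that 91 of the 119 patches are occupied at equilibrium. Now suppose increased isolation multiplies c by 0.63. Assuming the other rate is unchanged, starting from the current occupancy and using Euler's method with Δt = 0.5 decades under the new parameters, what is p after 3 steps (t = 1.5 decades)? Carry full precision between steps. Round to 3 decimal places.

Observed p* = 91/119 = 0.76471.
Balance c(h−p*) = e gives c = e/(0.862 − 0.76471) = 0.063/0.09729 = 0.64752.
Starting from p₀ = 0.76471; update p ← p + (dp/dt)·Δt with the new parameters.
t = 0.5: p = 0.76471 + (-0.00891) = 0.75579
t = 1: p = 0.75579 + (-0.00743) = 0.74836
t = 1.5: p = 0.74836 + (-0.00623) = 0.74213

0.742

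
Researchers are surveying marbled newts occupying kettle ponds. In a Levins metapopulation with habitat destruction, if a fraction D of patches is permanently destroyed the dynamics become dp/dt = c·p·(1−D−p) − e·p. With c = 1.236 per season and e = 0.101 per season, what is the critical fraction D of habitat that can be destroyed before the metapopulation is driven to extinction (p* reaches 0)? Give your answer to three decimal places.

The nontrivial equilibrium is p* = (1−D) − e/c; extinction occurs when this hits zero.
So D_crit = 1 − e/c = 1 − 0.101/1.236 = 1 − 0.0817 = 0.9183.
This equals the undisturbed p*, a classic result of Lande's extension.

0.918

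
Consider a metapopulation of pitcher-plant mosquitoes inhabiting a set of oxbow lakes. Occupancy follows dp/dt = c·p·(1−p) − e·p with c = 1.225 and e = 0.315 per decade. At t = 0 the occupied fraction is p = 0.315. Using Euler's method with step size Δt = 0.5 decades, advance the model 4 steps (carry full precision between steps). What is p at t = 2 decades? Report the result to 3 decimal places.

0.622

Update rule: p ← p + [c·p·(1−p) − e·p]·Δt with Δt = 0.5.
t = 0.5: p = 0.31500 + (+0.08255) = 0.39755
t = 1: p = 0.39755 + (+0.08408) = 0.48163
t = 1.5: p = 0.48163 + (+0.07706) = 0.55869
t = 2: p = 0.55869 + (+0.06302) = 0.62171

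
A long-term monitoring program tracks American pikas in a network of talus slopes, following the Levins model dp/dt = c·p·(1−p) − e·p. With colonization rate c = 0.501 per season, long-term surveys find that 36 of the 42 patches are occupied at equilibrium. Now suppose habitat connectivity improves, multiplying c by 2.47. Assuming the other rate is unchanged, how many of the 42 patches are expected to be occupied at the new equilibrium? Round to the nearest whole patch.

Observed p* = 36/42 = 0.85714.
Balance c(1−p*) = e gives e = 0.501×(1 − 0.85714) = 0.07157.
New p* = 1 − e/c = 1 − 0.07157/1.23747 = 0.94216.
Expected occupied = 42 × 0.94216 = 39.57 ≈ 40.

40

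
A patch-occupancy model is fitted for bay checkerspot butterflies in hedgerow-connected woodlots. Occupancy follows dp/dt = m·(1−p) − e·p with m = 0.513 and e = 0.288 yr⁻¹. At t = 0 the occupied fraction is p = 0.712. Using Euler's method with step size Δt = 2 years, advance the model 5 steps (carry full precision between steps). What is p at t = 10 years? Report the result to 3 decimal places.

0.635

Update rule: p ← p + [m·(1−p) − e·p]·Δt with Δt = 2.
p: 0.71200 → 0.59738  (Δp = -0.11462)
p: 0.59738 → 0.66638  (Δp = +0.06900)
p: 0.66638 → 0.62484  (Δp = -0.04154)
p: 0.62484 → 0.64985  (Δp = +0.02501)
p: 0.64985 → 0.63479  (Δp = -0.01505)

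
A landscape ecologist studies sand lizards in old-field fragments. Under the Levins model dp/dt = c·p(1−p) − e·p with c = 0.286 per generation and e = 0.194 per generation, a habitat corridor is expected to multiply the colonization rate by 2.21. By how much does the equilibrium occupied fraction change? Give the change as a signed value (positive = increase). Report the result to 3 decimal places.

0.371

Before: p* = 1 − 0.194/0.286 = 0.3217.
After the change, c = 0.63206, e = 0.194, so p* = 1 − 0.194/0.63206 = 0.6931.
Δp* = 0.6931 − 0.3217 = +0.3714.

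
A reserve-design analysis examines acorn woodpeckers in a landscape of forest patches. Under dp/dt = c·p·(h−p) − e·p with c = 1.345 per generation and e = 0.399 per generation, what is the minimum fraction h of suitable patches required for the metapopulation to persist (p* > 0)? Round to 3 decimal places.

p* = h − e/c is positive only when h > e/c.
h_min = e/c = 0.399/1.345 = 0.2967.

0.297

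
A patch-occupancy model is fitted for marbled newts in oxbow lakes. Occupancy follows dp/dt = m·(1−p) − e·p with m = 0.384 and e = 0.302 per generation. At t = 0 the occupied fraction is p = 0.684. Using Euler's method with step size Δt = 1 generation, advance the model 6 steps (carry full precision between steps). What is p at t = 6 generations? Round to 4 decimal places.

Update rule: p ← p + [m·(1−p) − e·p]·Δt with Δt = 1.
t = 1: p = 0.68400 + (-0.08522) = 0.59878
t = 2: p = 0.59878 + (-0.02676) = 0.57202
t = 3: p = 0.57202 + (-0.00840) = 0.56361
t = 4: p = 0.56361 + (-0.00264) = 0.56097
t = 5: p = 0.56097 + (-0.00083) = 0.56015
t = 6: p = 0.56015 + (-0.00026) = 0.55989

0.5599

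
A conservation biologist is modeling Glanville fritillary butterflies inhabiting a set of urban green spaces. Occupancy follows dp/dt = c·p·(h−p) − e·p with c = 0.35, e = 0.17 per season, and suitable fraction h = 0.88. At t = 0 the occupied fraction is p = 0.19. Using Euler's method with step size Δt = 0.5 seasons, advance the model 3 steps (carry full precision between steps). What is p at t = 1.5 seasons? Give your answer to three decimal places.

0.210

Update rule: p ← p + [c·p·(h−p) − e·p]·Δt with Δt = 0.5.
t = 0.5: p = 0.19000 + (+0.00679) = 0.19679
t = 1: p = 0.19679 + (+0.00680) = 0.20359
t = 1.5: p = 0.20359 + (+0.00679) = 0.21039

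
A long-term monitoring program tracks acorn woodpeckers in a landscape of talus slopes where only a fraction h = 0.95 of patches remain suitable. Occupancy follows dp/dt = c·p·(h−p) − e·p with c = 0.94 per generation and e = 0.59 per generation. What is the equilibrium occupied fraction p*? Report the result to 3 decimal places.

0.322

Setting dp/dt = 0 and dividing by p* gives c·(h−p*) = e.
So p* = h − e/c = 0.95 − 0.59/0.94 = 0.95 − 0.6277 = 0.3223.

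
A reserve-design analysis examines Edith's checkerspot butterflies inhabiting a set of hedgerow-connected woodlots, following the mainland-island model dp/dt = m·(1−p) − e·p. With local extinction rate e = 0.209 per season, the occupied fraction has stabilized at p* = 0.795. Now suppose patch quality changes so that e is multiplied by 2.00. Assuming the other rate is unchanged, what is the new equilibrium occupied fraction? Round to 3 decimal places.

0.660

Balance m(1−p*) = e·p* gives m = e·p*/(1−p*) = 0.209×0.79500/0.20500 = 0.81051.
New p* = m/(m+e) = 0.81051/(0.81051+0.41800) = 0.65975.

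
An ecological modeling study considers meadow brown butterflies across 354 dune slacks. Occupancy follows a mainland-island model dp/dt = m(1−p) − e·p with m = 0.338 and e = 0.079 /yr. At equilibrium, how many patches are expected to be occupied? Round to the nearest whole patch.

287

p* = m/(m+e) = 0.338/0.4170 = 0.8106.
Expected occupied patches = N × p* = 354 × 0.8106 = 286.94 ≈ 287.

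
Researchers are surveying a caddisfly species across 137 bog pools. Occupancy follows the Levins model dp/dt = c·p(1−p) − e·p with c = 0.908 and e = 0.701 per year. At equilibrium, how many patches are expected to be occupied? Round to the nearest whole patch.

p* = 1 − e/c = 1 − 0.701/0.908 = 0.2280.
Expected occupied patches = N × p* = 137 × 0.2280 = 31.23 ≈ 31.

31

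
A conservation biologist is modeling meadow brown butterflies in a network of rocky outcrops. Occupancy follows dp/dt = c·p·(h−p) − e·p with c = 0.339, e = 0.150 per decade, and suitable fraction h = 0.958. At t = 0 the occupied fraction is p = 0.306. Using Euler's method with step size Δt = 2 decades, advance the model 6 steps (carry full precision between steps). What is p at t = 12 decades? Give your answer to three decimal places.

0.484

Update rule: p ← p + [c·p·(h−p) − e·p]·Δt with Δt = 2.
p: 0.30600 → 0.34947  (Δp = +0.04347)
p: 0.34947 → 0.38881  (Δp = +0.03934)
p: 0.38881 → 0.42222  (Δp = +0.03340)
p: 0.42222 → 0.44893  (Δp = +0.02671)
p: 0.44893 → 0.46920  (Δp = +0.02027)
p: 0.46920 → 0.48393  (Δp = +0.01474)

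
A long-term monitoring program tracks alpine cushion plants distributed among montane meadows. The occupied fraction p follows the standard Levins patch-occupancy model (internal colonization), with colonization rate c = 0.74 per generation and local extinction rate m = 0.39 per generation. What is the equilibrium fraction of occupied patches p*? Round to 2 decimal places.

Setting dp/dt = 0 and dividing through by p* gives c·(1−p*) = m.
So p* = 1 − m/c = 1 − 0.39/0.74 = 1 − 0.5270 = 0.4730.

0.47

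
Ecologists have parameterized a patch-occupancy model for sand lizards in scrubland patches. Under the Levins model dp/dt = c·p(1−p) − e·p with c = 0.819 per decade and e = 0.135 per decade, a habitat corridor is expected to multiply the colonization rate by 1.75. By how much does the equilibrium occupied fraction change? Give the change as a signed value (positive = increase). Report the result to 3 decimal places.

Before: p* = 1 − 0.135/0.819 = 0.8352.
After the change, c = 1.43325, e = 0.135, so p* = 1 − 0.135/1.43325 = 0.9058.
Δp* = 0.9058 − 0.8352 = +0.0706.

0.071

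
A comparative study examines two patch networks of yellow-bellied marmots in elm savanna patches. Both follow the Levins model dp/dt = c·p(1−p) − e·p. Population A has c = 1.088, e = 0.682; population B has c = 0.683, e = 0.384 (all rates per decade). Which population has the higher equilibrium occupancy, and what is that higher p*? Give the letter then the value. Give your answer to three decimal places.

A: p*_A = 1 − 0.682/1.088 = 0.3732.
B: p*_B = 1 − 0.384/0.683 = 0.4378.
B is higher at 0.4378.

B, 0.438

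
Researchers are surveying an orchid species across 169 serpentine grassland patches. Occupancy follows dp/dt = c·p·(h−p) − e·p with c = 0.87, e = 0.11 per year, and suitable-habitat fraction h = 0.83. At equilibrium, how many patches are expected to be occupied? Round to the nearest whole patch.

119

p* = h − e/c = 0.83 − 0.1264 = 0.7036.
Expected occupied patches = N × p* = 169 × 0.7036 = 118.90 ≈ 119.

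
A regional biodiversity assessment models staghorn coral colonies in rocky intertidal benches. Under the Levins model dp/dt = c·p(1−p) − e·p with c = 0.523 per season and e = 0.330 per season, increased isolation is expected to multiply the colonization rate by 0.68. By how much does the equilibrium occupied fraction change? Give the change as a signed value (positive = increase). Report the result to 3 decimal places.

-0.297

Before: p* = 1 − 0.330/0.523 = 0.3690.
After the change, c = 0.35564, e = 0.33, so p* = 1 − 0.33/0.35564 = 0.0721.
Δp* = 0.0721 − 0.3690 = -0.2969.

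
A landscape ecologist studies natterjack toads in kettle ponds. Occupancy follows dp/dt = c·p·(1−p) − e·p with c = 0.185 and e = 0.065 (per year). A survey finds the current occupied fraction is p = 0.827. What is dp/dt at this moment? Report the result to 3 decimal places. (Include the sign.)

Colonization term: c·p·(1−p) = 0.185×0.827×0.1730 = 0.02647.
Extinction term: e·p = 0.05375.
dp/dt = 0.02647 − 0.05375 = -0.02729.

-0.027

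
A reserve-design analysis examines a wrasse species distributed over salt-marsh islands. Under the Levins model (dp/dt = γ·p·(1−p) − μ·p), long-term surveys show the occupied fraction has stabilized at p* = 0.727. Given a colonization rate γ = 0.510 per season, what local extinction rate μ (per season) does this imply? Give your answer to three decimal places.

At equilibrium γ(1−p*) = μ.
μ = 0.510 × (1 − 0.727) = 0.510 × 0.2730 = 0.1392.

0.139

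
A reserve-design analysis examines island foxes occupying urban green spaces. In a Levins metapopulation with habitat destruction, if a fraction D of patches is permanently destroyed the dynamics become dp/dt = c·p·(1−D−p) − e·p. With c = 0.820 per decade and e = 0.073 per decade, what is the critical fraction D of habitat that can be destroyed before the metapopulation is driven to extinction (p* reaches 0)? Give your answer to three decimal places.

0.911

The nontrivial equilibrium is p* = (1−D) − e/c; extinction occurs when this hits zero.
So D_crit = 1 − e/c = 1 − 0.073/0.820 = 1 − 0.0890 = 0.9110.
This equals the undisturbed p*, a classic result of Lande's extension.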